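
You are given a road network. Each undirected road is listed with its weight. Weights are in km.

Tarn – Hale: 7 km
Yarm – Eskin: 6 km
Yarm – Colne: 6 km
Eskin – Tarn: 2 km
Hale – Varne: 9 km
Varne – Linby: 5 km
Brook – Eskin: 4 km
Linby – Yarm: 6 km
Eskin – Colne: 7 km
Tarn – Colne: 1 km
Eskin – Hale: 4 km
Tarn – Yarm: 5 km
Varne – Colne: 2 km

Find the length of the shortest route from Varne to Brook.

9 km

Settle nodes by increasing distance from Varne:
Varne: 0
Colne: 2  (via Varne)
Tarn: 3  (via Colne)
Eskin: 5  (via Tarn)
Linby: 5  (via Varne)
Yarm: 8  (via Colne)
Brook: 9  (via Eskin)
Shortest route: Varne–Colne–Tarn–Eskin–Brook = 9 km.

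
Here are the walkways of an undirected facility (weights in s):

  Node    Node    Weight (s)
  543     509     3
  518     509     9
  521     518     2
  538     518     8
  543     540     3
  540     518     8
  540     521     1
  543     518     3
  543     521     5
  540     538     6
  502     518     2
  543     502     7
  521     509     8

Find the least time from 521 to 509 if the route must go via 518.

Best 521 to 518: 521–518 costing 2
Shortest 518→509: 518–543–509 = 6
Total via 518: 2 + 6 = 8 s.

8 s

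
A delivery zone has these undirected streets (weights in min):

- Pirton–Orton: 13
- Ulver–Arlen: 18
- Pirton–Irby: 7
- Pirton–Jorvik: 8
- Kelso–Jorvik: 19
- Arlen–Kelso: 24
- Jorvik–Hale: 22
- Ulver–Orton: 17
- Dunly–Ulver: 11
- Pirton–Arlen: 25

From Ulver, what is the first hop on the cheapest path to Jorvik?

Orton

Candidate routes:
Ulver–Arlen–Pirton–Jorvik: 18+25+8 = 51
Ulver–Arlen–Kelso–Jorvik: 18+24+19 = 61
Ulver–Orton–Pirton–Jorvik: 17+13+8 = 38
The minimum is 38 min via Ulver–Orton–Pirton–Jorvik.
So from Ulver the first move is to Orton.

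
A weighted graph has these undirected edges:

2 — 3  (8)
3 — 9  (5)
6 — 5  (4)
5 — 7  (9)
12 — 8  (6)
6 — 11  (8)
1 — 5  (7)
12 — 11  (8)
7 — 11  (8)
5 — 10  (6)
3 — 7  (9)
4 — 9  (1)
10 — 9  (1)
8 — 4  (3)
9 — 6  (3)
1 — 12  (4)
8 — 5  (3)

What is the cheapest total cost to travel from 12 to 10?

11

Compare a few routes:
12 - 8 - 5 - 10: 6+3+6 = 15
12 - 1 - 5 - 10: 4+7+6 = 17
12 - 8 - 5 - 6 - 9 - 10: 6+3+4+3+1 = 17
12 - 8 - 4 - 9 - 10: 6+3+1+1 = 11
The minimum is 11 via 12 - 8 - 4 - 9 - 10.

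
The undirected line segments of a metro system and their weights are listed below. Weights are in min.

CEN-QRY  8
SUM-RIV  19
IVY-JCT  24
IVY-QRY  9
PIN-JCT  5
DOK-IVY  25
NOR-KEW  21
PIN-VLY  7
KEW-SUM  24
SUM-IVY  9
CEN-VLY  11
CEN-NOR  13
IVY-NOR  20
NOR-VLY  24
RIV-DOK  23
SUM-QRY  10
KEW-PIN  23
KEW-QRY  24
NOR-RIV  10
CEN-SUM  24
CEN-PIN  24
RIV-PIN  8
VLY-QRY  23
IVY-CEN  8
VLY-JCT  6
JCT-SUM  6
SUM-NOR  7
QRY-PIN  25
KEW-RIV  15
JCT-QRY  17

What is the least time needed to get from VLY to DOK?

Candidate routes:
VLY → PIN → RIV → DOK: 7+8+23 = 38
VLY → JCT → PIN → RIV → DOK: 6+5+8+23 = 42
The minimum is 38 min via VLY → PIN → RIV → DOK.

38 min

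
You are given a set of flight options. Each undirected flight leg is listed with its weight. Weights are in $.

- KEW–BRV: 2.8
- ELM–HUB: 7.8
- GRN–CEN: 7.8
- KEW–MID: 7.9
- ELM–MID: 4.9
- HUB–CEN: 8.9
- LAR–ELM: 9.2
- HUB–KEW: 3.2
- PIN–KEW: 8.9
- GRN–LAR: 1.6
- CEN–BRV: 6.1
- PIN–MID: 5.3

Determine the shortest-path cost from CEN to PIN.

$17.8

Shortest distances from CEN:
CEN: 0
BRV: 6.1  (via CEN)
GRN: 7.8  (via CEN)
HUB: 8.9  (via CEN)
KEW: 8.9  (via BRV)
LAR: 9.4  (via GRN)
ELM: 16.7  (via HUB)
MID: 16.8  (via KEW)
PIN: 17.8  (via KEW)
Shortest route: CEN → BRV → KEW → PIN = $17.8.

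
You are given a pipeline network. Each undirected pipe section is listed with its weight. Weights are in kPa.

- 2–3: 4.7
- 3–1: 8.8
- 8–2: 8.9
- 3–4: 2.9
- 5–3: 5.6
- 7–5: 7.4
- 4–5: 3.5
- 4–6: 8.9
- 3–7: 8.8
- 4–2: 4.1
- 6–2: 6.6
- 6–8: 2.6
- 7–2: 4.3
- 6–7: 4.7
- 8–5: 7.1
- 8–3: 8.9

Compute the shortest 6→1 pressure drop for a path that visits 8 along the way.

20.3 kPa

Best 6 to 8: 6–8 costing 2.6
Best 8 to 1: 8–3–1 costing 17.7
Total via 8: 2.6 + 17.7 = 20.3 kPa.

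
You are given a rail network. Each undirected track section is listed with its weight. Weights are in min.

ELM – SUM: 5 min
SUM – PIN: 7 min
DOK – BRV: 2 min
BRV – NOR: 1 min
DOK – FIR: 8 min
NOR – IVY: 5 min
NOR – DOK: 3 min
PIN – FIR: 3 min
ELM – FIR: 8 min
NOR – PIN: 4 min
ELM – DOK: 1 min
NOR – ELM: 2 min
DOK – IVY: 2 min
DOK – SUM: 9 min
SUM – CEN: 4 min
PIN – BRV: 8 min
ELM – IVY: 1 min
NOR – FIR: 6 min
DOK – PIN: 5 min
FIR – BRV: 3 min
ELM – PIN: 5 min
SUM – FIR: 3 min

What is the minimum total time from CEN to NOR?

11 min

Compare a few routes:
CEN - SUM - FIR - NOR: 4+3+6 = 13
CEN - SUM - ELM - DOK - BRV - NOR: 4+5+1+2+1 = 13
CEN - SUM - ELM - NOR: 4+5+2 = 11
CEN - SUM - ELM - DOK - NOR: 4+5+1+3 = 13
The minimum is 11 min via CEN - SUM - ELM - NOR.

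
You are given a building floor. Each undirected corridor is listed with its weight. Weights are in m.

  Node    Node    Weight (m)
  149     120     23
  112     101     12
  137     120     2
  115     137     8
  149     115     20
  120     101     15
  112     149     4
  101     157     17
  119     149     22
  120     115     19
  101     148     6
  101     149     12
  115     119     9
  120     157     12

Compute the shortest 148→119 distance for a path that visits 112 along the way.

Best 148 to 112: 148–101–112 costing 18
Shortest 112→119: 112–149–119 = 26
Total via 112: 18 + 26 = 44 m.

44 m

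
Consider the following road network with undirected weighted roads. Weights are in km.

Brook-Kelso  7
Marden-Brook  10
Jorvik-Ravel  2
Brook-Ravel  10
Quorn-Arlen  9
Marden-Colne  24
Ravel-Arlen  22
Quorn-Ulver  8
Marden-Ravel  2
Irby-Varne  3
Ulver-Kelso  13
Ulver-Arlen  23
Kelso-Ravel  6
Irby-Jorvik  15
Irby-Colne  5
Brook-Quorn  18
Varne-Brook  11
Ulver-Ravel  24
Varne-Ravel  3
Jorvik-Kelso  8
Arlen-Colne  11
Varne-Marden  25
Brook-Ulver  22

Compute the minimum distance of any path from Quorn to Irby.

25 km

Running Dijkstra from Quorn:
Quorn: 0
Ulver: 8  (via Quorn)
Arlen: 9  (via Quorn)
Brook: 18  (via Quorn)
Colne: 20  (via Arlen)
Kelso: 21  (via Ulver)
Irby: 25  (via Colne)
Shortest route: Quorn–Arlen–Colne–Irby = 25 km.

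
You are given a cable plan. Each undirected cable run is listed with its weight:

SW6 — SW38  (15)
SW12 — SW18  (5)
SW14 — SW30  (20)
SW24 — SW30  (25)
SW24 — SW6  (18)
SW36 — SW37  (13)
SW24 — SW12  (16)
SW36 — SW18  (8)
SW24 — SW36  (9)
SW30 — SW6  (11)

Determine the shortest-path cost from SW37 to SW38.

55

Enumerating some paths:
SW37 - SW36 - SW24 - SW6 - SW38: 13+9+18+15 = 55
SW37 - SW36 - SW18 - SW12 - SW24 - SW30 - SW6 - SW38: 13+8+5+16+25+11+15 = 93
SW37 - SW36 - SW18 - SW12 - SW24 - SW6 - SW38: 13+8+5+16+18+15 = 75
SW37 - SW36 - SW24 - SW30 - SW6 - SW38: 13+9+25+11+15 = 73
The minimum is 55 via SW37 - SW36 - SW24 - SW6 - SW38.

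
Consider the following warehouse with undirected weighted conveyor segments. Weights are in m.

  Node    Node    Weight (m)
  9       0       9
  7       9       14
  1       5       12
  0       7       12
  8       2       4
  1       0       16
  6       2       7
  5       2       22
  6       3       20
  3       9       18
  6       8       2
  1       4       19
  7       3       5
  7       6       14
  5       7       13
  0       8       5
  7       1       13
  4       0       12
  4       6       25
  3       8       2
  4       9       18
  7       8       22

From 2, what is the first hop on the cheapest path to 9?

Enumerating some paths:
2 → 6 → 8 → 0 → 9: 7+2+5+9 = 23
2 → 8 → 3 → 9: 4+2+18 = 24
2 → 8 → 0 → 9: 4+5+9 = 18
Cheapest is 2 → 8 → 0 → 9 at 18 m.
So from 2 the first move is to 8.

8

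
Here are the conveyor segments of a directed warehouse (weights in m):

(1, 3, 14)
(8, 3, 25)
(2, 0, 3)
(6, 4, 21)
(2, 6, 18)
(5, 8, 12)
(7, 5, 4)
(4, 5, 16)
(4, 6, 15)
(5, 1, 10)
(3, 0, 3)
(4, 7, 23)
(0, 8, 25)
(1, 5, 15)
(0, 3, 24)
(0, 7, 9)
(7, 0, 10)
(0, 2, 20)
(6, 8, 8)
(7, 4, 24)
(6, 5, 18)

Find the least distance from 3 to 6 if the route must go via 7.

51 m

Shortest 3→7: 3–0–7 = 12
Shortest 7→6: 7–4–6 = 39
Total via 7: 12 + 39 = 51 m.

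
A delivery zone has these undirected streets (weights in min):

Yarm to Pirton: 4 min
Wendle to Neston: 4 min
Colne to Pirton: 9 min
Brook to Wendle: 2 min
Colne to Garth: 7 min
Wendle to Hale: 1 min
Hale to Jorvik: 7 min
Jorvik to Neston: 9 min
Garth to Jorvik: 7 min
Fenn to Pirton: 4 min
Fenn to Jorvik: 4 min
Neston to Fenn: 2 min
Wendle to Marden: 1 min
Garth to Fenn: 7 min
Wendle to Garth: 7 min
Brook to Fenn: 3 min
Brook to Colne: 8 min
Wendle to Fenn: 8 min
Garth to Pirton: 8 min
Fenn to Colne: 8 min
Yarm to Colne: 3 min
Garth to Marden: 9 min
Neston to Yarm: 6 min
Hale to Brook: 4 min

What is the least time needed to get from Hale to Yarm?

11 min

Settle nodes by increasing distance from Hale:
Hale: 0
Wendle: 1  (via Hale)
Marden: 2  (via Wendle)
Brook: 3  (via Wendle)
Neston: 5  (via Wendle)
Fenn: 6  (via Brook)
Jorvik: 7  (via Hale)
Garth: 8  (via Wendle)
Pirton: 10  (via Fenn)
Yarm: 11  (via Neston)
Shortest route: Hale → Wendle → Neston → Yarm = 11 min.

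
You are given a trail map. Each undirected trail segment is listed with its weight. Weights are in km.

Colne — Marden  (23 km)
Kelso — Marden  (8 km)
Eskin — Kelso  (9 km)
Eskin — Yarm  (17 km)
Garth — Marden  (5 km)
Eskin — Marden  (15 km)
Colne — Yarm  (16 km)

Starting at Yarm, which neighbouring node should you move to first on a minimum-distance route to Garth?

Eskin

Compare a few routes:
Yarm → Eskin → Marden → Garth: 17+15+5 = 37
Yarm → Eskin → Kelso → Marden → Garth: 17+9+8+5 = 39
Cheapest is Yarm → Eskin → Marden → Garth at 37 km.
So from Yarm the first move is to Eskin.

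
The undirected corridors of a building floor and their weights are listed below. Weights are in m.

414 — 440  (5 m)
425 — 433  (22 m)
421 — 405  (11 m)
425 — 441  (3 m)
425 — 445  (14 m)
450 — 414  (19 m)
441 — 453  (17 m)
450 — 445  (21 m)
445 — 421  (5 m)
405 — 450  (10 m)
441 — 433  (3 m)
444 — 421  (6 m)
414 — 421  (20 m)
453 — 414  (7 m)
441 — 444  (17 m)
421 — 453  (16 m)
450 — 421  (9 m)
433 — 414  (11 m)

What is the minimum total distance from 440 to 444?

Compare a few routes:
440 → 414 → 421 → 444: 5+20+6 = 31
440 → 414 → 453 → 421 → 444: 5+7+16+6 = 34
Cheapest is 440 → 414 → 421 → 444 at 31 m.

31 m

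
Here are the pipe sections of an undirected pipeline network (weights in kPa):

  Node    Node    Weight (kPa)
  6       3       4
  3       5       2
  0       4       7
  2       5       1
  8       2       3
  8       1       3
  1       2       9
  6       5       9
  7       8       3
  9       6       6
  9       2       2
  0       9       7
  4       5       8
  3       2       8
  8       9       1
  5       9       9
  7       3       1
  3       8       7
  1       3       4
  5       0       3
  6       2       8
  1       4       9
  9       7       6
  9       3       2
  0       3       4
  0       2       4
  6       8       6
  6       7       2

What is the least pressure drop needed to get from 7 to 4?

11 kPa

Settle nodes by increasing distance from 7:
7: 0
3: 1  (via 7)
6: 2  (via 7)
5: 3  (via 3)
8: 3  (via 7)
9: 3  (via 3)
2: 4  (via 5)
0: 5  (via 3)
1: 5  (via 3)
4: 11  (via 5)
Shortest route: 7 → 3 → 5 → 4 = 11 kPa.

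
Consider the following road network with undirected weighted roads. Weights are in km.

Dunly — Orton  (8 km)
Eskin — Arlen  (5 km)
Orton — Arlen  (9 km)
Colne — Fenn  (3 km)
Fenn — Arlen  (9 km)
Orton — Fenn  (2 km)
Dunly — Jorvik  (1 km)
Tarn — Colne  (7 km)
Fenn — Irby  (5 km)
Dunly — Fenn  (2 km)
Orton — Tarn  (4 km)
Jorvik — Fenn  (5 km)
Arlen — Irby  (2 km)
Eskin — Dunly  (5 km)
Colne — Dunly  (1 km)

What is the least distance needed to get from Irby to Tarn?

Enumerating some paths:
Irby–Fenn–Dunly–Colne–Tarn: 5+2+1+7 = 15
Irby–Arlen–Orton–Tarn: 2+9+4 = 15
Irby–Fenn–Colne–Tarn: 5+3+7 = 15
Irby–Fenn–Orton–Tarn: 5+2+4 = 11
Cheapest is Irby–Fenn–Orton–Tarn at 11 km.

11 km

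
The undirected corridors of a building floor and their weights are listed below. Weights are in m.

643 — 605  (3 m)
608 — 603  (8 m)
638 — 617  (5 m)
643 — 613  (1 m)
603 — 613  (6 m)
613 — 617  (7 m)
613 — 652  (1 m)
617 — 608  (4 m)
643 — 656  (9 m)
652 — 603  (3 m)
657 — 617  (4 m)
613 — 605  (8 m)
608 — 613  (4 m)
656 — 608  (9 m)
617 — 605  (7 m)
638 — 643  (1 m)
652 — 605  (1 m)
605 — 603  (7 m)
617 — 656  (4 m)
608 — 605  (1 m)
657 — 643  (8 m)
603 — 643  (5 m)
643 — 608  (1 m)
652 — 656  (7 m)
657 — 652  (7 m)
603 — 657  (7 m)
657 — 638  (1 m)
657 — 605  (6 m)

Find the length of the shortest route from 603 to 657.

Candidate routes:
603 → 652 → 605 → 643 → 638 → 657: 3+1+3+1+1 = 9
603 → 657: 7 = 7
603 → 652 → 605 → 608 → 643 → 638 → 657: 3+1+1+1+1+1 = 8
603 → 613 → 643 → 638 → 657: 6+1+1+1 = 9
Cheapest is 603 → 657 at 7 m.

7 m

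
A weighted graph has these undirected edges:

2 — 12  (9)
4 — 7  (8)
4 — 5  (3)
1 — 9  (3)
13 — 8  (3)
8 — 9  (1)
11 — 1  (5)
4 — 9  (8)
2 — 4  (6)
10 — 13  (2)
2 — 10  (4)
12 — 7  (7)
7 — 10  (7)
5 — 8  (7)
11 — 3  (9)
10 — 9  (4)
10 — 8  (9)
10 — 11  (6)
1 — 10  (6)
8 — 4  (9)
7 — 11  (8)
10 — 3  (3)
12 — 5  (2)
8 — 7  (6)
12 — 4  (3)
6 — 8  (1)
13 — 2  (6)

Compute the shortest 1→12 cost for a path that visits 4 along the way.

Best 1 to 4: 1–9–4 costing 11
Shortest 4→12: 4–12 = 3
Total via 4: 11 + 3 = 14.

14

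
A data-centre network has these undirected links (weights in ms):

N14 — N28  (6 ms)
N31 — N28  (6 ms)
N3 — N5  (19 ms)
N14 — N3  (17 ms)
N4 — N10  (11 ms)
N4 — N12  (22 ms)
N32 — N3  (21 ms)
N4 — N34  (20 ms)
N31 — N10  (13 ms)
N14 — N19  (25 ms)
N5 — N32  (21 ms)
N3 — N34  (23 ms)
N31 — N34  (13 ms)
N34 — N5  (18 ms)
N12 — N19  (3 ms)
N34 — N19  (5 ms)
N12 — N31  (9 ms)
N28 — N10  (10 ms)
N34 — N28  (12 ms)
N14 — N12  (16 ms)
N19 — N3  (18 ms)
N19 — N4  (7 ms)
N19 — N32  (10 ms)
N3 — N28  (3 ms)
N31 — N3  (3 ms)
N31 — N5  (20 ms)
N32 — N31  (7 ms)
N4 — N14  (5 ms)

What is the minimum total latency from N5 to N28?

22 ms

Candidate routes:
N5 - N31 - N28: 20+6 = 26
N5 - N3 - N31 - N28: 19+3+6 = 28
N5 - N31 - N3 - N28: 20+3+3 = 26
N5 - N3 - N28: 19+3 = 22
The minimum is 22 ms via N5 - N3 - N28.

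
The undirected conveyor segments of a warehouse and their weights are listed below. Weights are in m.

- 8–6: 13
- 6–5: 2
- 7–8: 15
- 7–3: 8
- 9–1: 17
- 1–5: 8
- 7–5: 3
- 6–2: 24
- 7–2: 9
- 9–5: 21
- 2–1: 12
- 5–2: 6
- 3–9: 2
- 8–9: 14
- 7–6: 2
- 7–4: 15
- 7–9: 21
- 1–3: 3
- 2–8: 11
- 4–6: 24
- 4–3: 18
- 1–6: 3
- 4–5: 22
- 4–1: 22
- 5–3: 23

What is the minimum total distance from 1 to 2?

11 m

Shortest distances from 1:
1: 0
3: 3  (via 1)
6: 3  (via 1)
5: 5  (via 6)
7: 5  (via 6)
9: 5  (via 3)
2: 11  (via 5)
Shortest route: 1–6–5–2 = 11 m.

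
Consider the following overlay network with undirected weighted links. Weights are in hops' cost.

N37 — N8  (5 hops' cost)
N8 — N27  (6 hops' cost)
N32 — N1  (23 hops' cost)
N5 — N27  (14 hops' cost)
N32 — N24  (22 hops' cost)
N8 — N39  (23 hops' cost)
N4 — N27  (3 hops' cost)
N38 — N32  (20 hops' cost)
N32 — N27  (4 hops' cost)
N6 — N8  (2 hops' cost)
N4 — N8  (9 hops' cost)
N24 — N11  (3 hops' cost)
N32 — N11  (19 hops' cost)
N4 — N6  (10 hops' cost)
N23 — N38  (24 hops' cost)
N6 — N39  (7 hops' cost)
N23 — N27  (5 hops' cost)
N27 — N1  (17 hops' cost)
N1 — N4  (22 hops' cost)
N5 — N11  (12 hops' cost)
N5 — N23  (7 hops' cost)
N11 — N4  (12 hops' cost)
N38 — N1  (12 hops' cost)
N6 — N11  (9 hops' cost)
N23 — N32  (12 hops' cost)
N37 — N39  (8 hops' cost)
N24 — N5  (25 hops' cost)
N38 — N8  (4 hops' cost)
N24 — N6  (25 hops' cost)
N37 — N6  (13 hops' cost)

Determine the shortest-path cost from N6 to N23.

Settle nodes by increasing distance from N6:
N6: 0
N8: 2  (via N6)
N38: 6  (via N8)
N39: 7  (via N6)
N37: 7  (via N8)
N27: 8  (via N8)
N11: 9  (via N6)
N4: 10  (via N6)
N32: 12  (via N27)
N24: 12  (via N11)
N23: 13  (via N27)
Shortest route: N6 → N8 → N27 → N23 = 13 hops' cost.

13 hops' cost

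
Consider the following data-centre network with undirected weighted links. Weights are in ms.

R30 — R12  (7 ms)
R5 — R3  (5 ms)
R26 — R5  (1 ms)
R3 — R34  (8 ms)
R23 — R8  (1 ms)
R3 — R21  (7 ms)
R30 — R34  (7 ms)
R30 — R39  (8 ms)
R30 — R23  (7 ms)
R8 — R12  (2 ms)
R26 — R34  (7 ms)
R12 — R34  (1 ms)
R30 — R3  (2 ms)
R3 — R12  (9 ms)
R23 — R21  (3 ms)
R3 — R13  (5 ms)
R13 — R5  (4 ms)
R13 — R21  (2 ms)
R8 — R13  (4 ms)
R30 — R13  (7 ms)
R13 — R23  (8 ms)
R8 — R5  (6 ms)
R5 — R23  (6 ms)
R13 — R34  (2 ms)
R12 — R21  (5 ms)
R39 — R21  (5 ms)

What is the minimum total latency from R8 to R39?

Running Dijkstra from R8:
R8: 0
R23: 1  (via R8)
R12: 2  (via R8)
R34: 3  (via R12)
R13: 4  (via R8)
R21: 4  (via R23)
R5: 6  (via R8)
R26: 7  (via R5)
R30: 8  (via R23)
R39: 9  (via R21)
Shortest route: R8 → R23 → R21 → R39 = 9 ms.

9 ms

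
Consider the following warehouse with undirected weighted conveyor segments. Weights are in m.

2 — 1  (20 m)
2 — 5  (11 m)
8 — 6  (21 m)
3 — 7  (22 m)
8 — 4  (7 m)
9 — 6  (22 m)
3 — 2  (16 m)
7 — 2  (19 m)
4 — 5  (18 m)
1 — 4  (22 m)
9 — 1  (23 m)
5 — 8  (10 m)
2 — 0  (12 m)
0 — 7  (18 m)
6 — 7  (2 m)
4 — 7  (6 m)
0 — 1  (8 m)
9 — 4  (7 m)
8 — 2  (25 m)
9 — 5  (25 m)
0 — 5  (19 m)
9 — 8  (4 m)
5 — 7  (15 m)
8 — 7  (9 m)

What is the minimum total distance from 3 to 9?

Shortest distances from 3:
3: 0
2: 16  (via 3)
7: 22  (via 3)
6: 24  (via 7)
5: 27  (via 2)
0: 28  (via 2)
4: 28  (via 7)
8: 31  (via 7)
9: 35  (via 4)
Shortest route: 3–7–4–9 = 35 m.

35 m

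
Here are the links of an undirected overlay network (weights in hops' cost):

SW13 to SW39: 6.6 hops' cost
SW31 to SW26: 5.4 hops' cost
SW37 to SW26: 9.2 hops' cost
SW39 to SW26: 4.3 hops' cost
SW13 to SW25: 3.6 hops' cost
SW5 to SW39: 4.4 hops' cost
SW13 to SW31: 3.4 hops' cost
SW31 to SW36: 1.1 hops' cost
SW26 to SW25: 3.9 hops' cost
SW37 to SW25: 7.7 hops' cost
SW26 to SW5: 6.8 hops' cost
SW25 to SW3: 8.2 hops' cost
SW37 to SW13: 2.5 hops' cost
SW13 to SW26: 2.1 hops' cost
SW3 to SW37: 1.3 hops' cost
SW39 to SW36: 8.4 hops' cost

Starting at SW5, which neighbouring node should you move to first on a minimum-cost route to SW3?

Compare a few routes:
SW5 - SW39 - SW13 - SW37 - SW3: 4.4+6.6+2.5+1.3 = 14.8
SW5 - SW39 - SW26 - SW13 - SW37 - SW3: 4.4+4.3+2.1+2.5+1.3 = 14.6
SW5 - SW26 - SW13 - SW37 - SW3: 6.8+2.1+2.5+1.3 = 12.7
Cheapest is SW5 - SW26 - SW13 - SW37 - SW3 at 12.7 hops' cost.
So from SW5 the first move is to SW26.

SW26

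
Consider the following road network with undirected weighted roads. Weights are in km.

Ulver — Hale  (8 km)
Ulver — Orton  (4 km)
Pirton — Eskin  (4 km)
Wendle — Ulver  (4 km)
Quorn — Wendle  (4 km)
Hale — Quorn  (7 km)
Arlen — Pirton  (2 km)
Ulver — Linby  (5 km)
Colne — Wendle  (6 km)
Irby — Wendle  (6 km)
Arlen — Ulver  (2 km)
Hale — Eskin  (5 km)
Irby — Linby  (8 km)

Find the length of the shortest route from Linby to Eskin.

13 km

Enumerating some paths:
Linby–Ulver–Arlen–Pirton–Eskin: 5+2+2+4 = 13
Linby–Ulver–Hale–Eskin: 5+8+5 = 18
The minimum is 13 km via Linby–Ulver–Arlen–Pirton–Eskin.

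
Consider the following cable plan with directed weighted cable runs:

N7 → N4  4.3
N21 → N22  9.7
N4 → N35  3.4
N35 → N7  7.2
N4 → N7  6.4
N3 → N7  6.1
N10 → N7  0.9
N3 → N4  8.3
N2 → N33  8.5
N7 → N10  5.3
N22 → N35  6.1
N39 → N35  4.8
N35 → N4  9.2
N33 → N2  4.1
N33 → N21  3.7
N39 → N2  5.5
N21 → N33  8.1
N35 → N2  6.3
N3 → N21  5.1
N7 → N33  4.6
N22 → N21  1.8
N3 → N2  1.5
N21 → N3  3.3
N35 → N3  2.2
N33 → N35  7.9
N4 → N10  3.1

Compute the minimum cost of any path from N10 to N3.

Enumerating some paths:
N10–N7–N4–N35–N3: 0.9+4.3+3.4+2.2 = 10.8
N10–N7–N33–N21–N3: 0.9+4.6+3.7+3.3 = 12.5
The minimum is 10.8 via N10–N7–N4–N35–N3.

10.8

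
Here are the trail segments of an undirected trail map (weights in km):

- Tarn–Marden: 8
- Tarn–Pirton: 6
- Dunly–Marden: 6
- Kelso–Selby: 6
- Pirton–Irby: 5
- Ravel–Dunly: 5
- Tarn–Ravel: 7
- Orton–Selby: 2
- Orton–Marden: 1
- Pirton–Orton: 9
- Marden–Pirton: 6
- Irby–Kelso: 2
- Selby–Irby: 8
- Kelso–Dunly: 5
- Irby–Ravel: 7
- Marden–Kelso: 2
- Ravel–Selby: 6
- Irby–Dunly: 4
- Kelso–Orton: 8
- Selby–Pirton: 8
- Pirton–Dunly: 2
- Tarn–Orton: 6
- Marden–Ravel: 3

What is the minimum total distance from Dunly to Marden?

6 km

Settle nodes by increasing distance from Dunly:
Dunly: 0
Pirton: 2  (via Dunly)
Irby: 4  (via Dunly)
Ravel: 5  (via Dunly)
Kelso: 5  (via Dunly)
Marden: 6  (via Dunly)
Shortest route: Dunly → Marden = 6 km.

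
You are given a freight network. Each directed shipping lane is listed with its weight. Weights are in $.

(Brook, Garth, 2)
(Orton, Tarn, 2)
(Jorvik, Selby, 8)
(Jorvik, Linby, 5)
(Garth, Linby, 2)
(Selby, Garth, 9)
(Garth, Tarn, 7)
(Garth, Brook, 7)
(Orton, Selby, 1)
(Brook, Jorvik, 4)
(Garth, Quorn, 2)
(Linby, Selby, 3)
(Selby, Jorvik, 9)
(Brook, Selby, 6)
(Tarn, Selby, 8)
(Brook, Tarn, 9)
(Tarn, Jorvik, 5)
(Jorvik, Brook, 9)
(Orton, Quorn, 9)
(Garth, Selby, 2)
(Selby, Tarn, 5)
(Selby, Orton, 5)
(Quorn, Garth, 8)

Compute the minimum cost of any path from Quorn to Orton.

$15

Enumerating some paths:
Quorn–Garth–Brook–Selby–Orton: 8+7+6+5 = 26
Quorn–Garth–Linby–Selby–Orton: 8+2+3+5 = 18
Quorn–Garth–Tarn–Selby–Orton: 8+7+8+5 = 28
Quorn–Garth–Selby–Orton: 8+2+5 = 15
Cheapest is Quorn–Garth–Selby–Orton at $15.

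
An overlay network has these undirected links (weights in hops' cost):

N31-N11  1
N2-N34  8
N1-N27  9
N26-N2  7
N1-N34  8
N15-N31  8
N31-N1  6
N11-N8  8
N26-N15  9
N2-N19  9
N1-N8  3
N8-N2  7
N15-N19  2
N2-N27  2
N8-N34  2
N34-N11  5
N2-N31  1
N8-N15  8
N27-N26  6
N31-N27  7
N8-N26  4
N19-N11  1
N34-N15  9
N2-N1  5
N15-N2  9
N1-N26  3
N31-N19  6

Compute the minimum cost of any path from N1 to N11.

7 hops' cost

Compare a few routes:
N1 - N8 - N11: 3+8 = 11
N1 - N31 - N11: 6+1 = 7
N1 - N8 - N34 - N11: 3+2+5 = 10
N1 - N8 - N2 - N31 - N11: 3+7+1+1 = 12
Cheapest is N1 - N31 - N11 at 7 hops' cost.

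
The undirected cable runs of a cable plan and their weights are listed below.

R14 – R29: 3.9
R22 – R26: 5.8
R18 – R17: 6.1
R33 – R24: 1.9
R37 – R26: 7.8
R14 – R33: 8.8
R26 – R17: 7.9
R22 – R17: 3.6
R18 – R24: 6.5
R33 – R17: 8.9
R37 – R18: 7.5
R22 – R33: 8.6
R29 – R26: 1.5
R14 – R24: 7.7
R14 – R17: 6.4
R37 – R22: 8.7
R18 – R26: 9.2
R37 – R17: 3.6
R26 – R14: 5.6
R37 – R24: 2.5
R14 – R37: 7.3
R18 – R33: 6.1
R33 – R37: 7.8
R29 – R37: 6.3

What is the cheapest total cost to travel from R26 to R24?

10.3

Candidate routes:
R26 → R14 → R24: 5.6+7.7 = 13.3
R26 → R17 → R37 → R24: 7.9+3.6+2.5 = 14
R26 → R29 → R14 → R24: 1.5+3.9+7.7 = 13.1
R26 → R37 → R24: 7.8+2.5 = 10.3
The minimum is 10.3 via R26 → R37 → R24.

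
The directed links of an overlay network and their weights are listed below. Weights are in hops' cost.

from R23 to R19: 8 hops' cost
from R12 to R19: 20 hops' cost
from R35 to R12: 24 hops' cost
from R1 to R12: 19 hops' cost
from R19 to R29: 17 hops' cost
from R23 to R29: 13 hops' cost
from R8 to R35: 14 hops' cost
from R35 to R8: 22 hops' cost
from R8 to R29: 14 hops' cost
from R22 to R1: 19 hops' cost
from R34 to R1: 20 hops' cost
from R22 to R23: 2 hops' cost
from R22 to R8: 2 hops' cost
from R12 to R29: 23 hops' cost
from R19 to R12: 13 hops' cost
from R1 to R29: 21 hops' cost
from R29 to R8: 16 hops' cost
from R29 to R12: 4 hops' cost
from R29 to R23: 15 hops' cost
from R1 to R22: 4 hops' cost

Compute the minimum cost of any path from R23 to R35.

Enumerating some paths:
R23 - R19 - R12 - R29 - R8 - R35: 8+13+23+16+14 = 74
R23 - R29 - R8 - R35: 13+16+14 = 43
R23 - R19 - R29 - R8 - R35: 8+17+16+14 = 55
The minimum is 43 hops' cost via R23 - R29 - R8 - R35.

43 hops' cost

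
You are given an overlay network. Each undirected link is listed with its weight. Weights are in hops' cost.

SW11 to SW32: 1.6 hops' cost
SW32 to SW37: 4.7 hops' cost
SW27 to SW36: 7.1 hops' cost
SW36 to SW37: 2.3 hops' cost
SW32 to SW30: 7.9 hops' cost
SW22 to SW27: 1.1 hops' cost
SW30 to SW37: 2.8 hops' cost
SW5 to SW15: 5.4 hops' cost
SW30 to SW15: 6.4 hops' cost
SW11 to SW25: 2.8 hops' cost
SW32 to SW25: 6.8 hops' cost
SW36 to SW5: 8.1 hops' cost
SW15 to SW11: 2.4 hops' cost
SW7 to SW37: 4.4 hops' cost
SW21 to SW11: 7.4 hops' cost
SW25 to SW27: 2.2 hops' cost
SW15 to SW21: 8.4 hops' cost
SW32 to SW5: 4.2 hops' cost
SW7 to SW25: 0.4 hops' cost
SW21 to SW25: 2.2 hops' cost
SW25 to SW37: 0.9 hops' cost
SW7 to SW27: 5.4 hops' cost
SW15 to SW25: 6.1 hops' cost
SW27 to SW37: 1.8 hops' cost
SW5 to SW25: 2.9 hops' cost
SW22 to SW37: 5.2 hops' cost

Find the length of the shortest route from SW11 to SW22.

Compare a few routes:
SW11–SW25–SW27–SW22: 2.8+2.2+1.1 = 6.1
SW11–SW25–SW37–SW27–SW22: 2.8+0.9+1.8+1.1 = 6.6
The minimum is 6.1 hops' cost via SW11–SW25–SW27–SW22.

6.1 hops' cost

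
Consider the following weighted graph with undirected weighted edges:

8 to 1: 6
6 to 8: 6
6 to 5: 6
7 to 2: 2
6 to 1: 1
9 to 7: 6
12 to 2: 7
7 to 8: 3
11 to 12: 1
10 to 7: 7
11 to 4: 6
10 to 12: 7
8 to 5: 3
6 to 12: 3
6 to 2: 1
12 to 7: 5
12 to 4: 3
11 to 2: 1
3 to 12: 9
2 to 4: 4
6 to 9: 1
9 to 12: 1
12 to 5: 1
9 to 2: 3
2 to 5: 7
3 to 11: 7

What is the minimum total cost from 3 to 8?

12

Enumerating some paths:
3 - 12 - 5 - 8: 9+1+3 = 13
3 - 11 - 2 - 7 - 8: 7+1+2+3 = 13
3 - 11 - 2 - 6 - 8: 7+1+1+6 = 15
3 - 11 - 12 - 5 - 8: 7+1+1+3 = 12
Cheapest is 3 - 11 - 12 - 5 - 8 at 12.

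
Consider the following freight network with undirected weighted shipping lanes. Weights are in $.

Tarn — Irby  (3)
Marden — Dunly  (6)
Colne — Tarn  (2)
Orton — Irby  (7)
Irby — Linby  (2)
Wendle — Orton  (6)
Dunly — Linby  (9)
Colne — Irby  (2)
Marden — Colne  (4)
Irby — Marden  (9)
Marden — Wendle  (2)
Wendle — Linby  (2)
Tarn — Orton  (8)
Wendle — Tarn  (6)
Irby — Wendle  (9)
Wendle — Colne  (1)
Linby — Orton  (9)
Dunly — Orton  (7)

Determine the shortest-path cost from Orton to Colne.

$7

Candidate routes:
Orton–Wendle–Colne: 6+1 = 7
Orton–Irby–Colne: 7+2 = 9
The minimum is $7 via Orton–Wendle–Colne.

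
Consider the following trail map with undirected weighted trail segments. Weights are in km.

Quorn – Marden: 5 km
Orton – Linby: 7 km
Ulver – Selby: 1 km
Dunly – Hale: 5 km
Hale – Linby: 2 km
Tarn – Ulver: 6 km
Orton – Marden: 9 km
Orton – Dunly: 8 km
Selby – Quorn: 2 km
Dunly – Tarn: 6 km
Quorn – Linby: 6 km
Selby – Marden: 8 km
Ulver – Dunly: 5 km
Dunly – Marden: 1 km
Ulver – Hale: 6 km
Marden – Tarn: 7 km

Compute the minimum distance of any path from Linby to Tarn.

Enumerating some paths:
Linby - Hale - Dunly - Tarn: 2+5+6 = 13
Linby - Hale - Dunly - Marden - Tarn: 2+5+1+7 = 15
Linby - Hale - Ulver - Tarn: 2+6+6 = 14
The minimum is 13 km via Linby - Hale - Dunly - Tarn.

13 km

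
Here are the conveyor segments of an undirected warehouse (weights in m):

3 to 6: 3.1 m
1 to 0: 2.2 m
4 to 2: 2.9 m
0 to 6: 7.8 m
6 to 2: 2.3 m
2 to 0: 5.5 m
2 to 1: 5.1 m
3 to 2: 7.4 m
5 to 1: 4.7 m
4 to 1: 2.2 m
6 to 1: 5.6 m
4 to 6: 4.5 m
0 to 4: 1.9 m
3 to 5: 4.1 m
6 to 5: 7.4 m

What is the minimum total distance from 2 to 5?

9.5 m

Running Dijkstra from 2:
2: 0
6: 2.3  (via 2)
4: 2.9  (via 2)
0: 4.8  (via 4)
1: 5.1  (via 2)
3: 5.4  (via 6)
5: 9.5  (via 3)
Shortest route: 2 → 6 → 3 → 5 = 9.5 m.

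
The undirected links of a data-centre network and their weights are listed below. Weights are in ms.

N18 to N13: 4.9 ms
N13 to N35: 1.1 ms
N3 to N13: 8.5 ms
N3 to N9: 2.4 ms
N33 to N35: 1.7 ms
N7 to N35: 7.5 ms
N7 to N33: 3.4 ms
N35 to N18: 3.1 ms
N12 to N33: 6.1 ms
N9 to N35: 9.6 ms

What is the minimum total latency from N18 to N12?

Compare a few routes:
N18 - N35 - N33 - N12: 3.1+1.7+6.1 = 10.9
N18 - N13 - N35 - N33 - N12: 4.9+1.1+1.7+6.1 = 13.8
N18 - N35 - N7 - N33 - N12: 3.1+7.5+3.4+6.1 = 20.1
N18 - N13 - N35 - N7 - N33 - N12: 4.9+1.1+7.5+3.4+6.1 = 23
Cheapest is N18 - N35 - N33 - N12 at 10.9 ms.

10.9 ms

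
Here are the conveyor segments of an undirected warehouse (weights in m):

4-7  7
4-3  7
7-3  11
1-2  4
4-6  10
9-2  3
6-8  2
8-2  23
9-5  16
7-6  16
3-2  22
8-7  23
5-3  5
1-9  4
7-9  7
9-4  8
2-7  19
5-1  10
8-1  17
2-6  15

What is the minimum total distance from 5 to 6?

Candidate routes:
5 - 1 - 2 - 6: 10+4+15 = 29
5 - 1 - 8 - 6: 10+17+2 = 29
5 - 3 - 4 - 6: 5+7+10 = 22
Cheapest is 5 - 3 - 4 - 6 at 22 m.

22 m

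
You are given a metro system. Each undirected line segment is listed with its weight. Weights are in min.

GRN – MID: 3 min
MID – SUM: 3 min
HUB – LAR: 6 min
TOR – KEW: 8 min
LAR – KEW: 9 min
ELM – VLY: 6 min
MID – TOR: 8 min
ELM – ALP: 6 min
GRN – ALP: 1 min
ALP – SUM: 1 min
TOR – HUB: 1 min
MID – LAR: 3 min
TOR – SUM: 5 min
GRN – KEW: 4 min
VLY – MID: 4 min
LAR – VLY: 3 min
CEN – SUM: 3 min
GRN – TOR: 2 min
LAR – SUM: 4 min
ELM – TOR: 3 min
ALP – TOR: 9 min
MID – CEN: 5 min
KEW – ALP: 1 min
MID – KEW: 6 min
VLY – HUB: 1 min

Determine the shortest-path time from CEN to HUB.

Shortest distances from CEN:
CEN: 0
SUM: 3  (via CEN)
ALP: 4  (via SUM)
MID: 5  (via CEN)
KEW: 5  (via ALP)
GRN: 5  (via ALP)
LAR: 7  (via SUM)
TOR: 7  (via GRN)
HUB: 8  (via TOR)
Shortest route: CEN → SUM → ALP → GRN → TOR → HUB = 8 min.

8 min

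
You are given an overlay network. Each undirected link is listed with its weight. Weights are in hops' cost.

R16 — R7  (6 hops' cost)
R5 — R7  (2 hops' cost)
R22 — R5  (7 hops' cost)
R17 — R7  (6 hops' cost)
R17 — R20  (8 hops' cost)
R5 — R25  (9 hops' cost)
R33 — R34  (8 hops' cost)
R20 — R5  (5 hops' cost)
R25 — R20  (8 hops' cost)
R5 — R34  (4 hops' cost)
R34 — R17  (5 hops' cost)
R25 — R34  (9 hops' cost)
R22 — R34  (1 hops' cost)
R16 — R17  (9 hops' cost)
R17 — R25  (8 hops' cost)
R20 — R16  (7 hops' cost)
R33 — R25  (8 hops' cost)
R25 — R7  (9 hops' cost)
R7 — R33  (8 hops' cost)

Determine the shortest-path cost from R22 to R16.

13 hops' cost

Shortest distances from R22:
R22: 0
R34: 1  (via R22)
R5: 5  (via R34)
R17: 6  (via R34)
R7: 7  (via R5)
R33: 9  (via R34)
R20: 10  (via R5)
R25: 10  (via R34)
R16: 13  (via R7)
Shortest route: R22 → R34 → R5 → R7 → R16 = 13 hops' cost.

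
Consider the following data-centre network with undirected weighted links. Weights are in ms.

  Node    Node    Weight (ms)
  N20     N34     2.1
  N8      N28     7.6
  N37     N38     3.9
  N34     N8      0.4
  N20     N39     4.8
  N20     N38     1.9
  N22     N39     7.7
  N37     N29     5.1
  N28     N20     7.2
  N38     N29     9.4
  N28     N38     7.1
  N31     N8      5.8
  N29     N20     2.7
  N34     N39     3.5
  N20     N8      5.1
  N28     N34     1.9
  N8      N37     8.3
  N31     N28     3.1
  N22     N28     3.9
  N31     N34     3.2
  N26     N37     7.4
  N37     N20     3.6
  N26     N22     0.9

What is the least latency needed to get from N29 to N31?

Running Dijkstra from N29:
N29: 0
N20: 2.7  (via N29)
N38: 4.6  (via N20)
N34: 4.8  (via N20)
N37: 5.1  (via N29)
N8: 5.2  (via N34)
N28: 6.7  (via N34)
N39: 7.5  (via N20)
N31: 8  (via N34)
Shortest route: N29–N20–N34–N31 = 8 ms.

8 ms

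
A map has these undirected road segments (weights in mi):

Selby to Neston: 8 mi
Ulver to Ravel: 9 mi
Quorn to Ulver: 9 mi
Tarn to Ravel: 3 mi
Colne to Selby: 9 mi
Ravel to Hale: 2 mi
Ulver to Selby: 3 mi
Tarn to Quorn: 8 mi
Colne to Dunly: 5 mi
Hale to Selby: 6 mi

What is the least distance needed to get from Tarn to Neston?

19 mi

Enumerating some paths:
Tarn → Quorn → Ulver → Selby → Neston: 8+9+3+8 = 28
Tarn → Quorn → Ulver → Ravel → Hale → Selby → Neston: 8+9+9+2+6+8 = 42
Tarn → Ravel → Hale → Selby → Neston: 3+2+6+8 = 19
Tarn → Ravel → Ulver → Selby → Neston: 3+9+3+8 = 23
The minimum is 19 mi via Tarn → Ravel → Hale → Selby → Neston.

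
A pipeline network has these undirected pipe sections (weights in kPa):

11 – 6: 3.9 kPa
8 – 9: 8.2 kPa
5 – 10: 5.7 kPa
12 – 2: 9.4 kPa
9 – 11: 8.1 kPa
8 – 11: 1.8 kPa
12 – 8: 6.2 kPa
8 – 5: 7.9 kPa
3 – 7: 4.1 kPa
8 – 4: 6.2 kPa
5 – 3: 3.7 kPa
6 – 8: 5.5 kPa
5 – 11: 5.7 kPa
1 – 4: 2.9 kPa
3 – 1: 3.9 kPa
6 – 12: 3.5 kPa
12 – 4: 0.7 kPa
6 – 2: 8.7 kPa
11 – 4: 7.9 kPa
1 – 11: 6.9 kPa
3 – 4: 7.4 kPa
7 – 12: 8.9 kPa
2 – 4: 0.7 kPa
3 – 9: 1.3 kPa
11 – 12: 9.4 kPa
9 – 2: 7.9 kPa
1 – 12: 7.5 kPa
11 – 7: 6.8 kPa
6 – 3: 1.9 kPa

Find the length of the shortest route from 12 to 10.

Running Dijkstra from 12:
12: 0
4: 0.7  (via 12)
2: 1.4  (via 4)
6: 3.5  (via 12)
1: 3.6  (via 4)
3: 5.4  (via 6)
8: 6.2  (via 12)
9: 6.7  (via 3)
11: 7.4  (via 6)
7: 8.9  (via 12)
5: 9.1  (via 3)
10: 14.8  (via 5)
Shortest route: 12–6–3–5–10 = 14.8 kPa.

14.8 kPa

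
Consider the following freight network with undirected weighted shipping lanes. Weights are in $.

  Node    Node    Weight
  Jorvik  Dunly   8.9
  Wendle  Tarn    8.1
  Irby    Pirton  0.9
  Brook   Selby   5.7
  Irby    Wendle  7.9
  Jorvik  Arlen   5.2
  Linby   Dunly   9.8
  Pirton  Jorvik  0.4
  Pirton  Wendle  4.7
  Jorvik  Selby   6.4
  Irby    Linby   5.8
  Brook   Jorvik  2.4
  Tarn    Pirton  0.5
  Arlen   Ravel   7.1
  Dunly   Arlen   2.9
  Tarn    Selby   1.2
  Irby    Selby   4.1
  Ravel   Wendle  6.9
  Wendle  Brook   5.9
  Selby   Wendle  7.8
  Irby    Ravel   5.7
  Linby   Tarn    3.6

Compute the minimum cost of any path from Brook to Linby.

Compare a few routes:
Brook–Jorvik–Pirton–Tarn–Linby: 2.4+0.4+0.5+3.6 = 6.9
Brook–Jorvik–Pirton–Irby–Linby: 2.4+0.4+0.9+5.8 = 9.5
Cheapest is Brook–Jorvik–Pirton–Tarn–Linby at $6.9.

$6.9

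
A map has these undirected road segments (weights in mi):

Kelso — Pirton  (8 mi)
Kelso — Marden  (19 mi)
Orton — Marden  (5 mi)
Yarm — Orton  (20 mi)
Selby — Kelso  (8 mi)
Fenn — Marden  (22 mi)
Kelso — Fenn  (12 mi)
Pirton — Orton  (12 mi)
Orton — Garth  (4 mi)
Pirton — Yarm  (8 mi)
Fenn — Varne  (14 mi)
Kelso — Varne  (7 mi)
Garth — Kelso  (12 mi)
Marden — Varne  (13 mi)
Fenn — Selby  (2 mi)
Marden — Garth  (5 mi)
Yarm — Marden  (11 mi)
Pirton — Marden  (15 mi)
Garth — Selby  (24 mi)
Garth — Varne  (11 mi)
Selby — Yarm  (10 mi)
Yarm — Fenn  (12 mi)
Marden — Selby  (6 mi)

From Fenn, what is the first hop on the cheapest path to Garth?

Selby

Enumerating some paths:
Fenn - Selby - Marden - Garth: 2+6+5 = 13
Fenn - Selby - Kelso - Garth: 2+8+12 = 22
Fenn - Kelso - Garth: 12+12 = 24
Fenn - Selby - Marden - Orton - Garth: 2+6+5+4 = 17
The minimum is 13 mi via Fenn - Selby - Marden - Garth.
So from Fenn the first move is to Selby.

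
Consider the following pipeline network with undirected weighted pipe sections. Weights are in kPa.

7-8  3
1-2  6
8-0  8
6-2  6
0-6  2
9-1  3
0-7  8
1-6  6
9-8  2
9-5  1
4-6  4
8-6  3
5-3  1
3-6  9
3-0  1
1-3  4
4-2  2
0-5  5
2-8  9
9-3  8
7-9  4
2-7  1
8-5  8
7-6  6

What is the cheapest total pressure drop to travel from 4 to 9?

Enumerating some paths:
4–2–7–8–9: 2+1+3+2 = 8
4–2–7–9: 2+1+4 = 7
4–6–0–3–5–9: 4+2+1+1+1 = 9
The minimum is 7 kPa via 4–2–7–9.

7 kPa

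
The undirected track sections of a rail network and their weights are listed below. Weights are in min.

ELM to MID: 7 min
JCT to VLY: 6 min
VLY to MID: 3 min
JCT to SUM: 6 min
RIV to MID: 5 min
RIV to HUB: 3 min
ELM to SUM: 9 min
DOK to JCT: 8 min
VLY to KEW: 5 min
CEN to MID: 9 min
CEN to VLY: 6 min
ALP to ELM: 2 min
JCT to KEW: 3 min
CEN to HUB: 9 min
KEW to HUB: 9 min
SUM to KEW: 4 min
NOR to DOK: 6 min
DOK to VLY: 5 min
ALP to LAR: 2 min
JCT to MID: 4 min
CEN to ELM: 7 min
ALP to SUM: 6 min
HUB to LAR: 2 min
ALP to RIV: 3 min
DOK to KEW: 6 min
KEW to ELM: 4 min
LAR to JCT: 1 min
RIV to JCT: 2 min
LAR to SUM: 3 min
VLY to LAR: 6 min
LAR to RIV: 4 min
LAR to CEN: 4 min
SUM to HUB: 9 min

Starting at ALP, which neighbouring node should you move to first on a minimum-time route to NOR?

Enumerating some paths:
ALP–LAR–VLY–DOK–NOR: 2+6+5+6 = 19
ALP–ELM–KEW–DOK–NOR: 2+4+6+6 = 18
ALP–LAR–JCT–DOK–NOR: 2+1+8+6 = 17
ALP–LAR–JCT–KEW–DOK–NOR: 2+1+3+6+6 = 18
Cheapest is ALP–LAR–JCT–DOK–NOR at 17 min.
So from ALP the first move is to LAR.

LAR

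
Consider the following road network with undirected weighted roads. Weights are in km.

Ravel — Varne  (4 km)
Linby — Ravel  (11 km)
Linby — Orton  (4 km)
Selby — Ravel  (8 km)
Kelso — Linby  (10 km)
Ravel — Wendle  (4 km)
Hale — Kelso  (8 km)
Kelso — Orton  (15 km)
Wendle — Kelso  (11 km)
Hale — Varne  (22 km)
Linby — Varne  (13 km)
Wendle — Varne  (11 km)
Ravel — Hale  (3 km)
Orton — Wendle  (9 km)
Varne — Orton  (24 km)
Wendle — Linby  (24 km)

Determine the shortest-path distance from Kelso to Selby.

19 km

Settle nodes by increasing distance from Kelso:
Kelso: 0
Hale: 8  (via Kelso)
Linby: 10  (via Kelso)
Wendle: 11  (via Kelso)
Ravel: 11  (via Hale)
Orton: 14  (via Linby)
Varne: 15  (via Ravel)
Selby: 19  (via Ravel)
Shortest route: Kelso–Hale–Ravel–Selby = 19 km.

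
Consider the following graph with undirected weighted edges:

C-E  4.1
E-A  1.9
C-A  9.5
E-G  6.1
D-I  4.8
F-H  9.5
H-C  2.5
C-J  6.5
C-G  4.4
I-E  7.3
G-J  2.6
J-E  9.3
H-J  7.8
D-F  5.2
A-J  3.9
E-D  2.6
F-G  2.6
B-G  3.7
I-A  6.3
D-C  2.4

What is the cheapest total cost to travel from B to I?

15.3

Running Dijkstra from B:
B: 0
G: 3.7  (via B)
F: 6.3  (via G)
J: 6.3  (via G)
C: 8.1  (via G)
E: 9.8  (via G)
A: 10.2  (via J)
D: 10.5  (via C)
H: 10.6  (via C)
I: 15.3  (via D)
Shortest route: B → G → C → D → I = 15.3.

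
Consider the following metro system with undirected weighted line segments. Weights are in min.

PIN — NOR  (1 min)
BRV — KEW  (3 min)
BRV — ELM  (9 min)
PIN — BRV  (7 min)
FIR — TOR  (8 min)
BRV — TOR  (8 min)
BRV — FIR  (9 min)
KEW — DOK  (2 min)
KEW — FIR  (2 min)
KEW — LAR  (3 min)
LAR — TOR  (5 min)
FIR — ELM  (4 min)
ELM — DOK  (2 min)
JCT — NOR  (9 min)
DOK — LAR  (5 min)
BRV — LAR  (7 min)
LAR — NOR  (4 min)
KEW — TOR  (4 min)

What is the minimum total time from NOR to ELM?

Running Dijkstra from NOR:
NOR: 0
PIN: 1  (via NOR)
LAR: 4  (via NOR)
KEW: 7  (via LAR)
BRV: 8  (via PIN)
DOK: 9  (via LAR)
TOR: 9  (via LAR)
JCT: 9  (via NOR)
FIR: 9  (via KEW)
ELM: 11  (via DOK)
Shortest route: NOR → LAR → DOK → ELM = 11 min.

11 min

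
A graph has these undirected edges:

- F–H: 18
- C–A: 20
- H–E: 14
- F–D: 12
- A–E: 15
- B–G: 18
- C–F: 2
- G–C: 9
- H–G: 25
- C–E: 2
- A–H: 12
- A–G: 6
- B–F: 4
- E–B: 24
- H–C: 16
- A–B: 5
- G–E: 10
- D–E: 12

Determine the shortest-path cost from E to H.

Running Dijkstra from E:
E: 0
C: 2  (via E)
F: 4  (via C)
B: 8  (via F)
G: 10  (via E)
D: 12  (via E)
A: 13  (via B)
H: 14  (via E)
Shortest route: E–H = 14.

14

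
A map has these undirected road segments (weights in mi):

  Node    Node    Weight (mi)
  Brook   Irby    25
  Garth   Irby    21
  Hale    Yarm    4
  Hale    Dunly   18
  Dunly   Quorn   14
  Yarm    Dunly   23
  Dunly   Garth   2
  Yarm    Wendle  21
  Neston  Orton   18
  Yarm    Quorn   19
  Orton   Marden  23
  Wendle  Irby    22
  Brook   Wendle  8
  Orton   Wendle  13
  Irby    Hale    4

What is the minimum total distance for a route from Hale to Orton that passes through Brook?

50 mi

Best Hale to Brook: Hale → Irby → Brook costing 29
Best Brook to Orton: Brook → Wendle → Orton costing 21
Total via Brook: 29 + 21 = 50 mi.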